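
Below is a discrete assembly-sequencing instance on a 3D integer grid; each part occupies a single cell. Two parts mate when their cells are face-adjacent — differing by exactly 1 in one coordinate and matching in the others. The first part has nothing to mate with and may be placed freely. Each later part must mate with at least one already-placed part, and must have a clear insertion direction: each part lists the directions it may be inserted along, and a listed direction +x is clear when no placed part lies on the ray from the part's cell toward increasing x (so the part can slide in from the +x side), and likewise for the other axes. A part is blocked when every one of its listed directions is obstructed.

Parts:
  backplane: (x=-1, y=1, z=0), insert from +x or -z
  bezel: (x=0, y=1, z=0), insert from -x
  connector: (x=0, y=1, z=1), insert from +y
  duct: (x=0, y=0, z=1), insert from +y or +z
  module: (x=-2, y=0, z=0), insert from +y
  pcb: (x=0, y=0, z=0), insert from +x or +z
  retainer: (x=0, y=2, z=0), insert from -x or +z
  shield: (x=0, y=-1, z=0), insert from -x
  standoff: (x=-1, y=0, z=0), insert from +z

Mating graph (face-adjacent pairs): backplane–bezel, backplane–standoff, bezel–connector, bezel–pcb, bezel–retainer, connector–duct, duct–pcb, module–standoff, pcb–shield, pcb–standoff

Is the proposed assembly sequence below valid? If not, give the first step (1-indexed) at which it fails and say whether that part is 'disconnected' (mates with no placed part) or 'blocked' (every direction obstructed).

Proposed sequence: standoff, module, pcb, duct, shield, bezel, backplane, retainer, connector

1. standoff@(-1, 0, 0) [+z clear] — {standoff}
2. module@(-2, 0, 0) [+y clear] — {module, standoff}
3. pcb@(0, 0, 0) [+x clear] — {module, pcb, standoff}
4. duct@(0, 0, 1) [+y clear] — {duct, module, pcb, standoff}
5. shield@(0, -1, 0) [-x clear] — {duct, module, pcb, shield, standoff}
6. bezel@(0, 1, 0) [-x clear] — {bezel, duct, module, pcb, shield, standoff}
7. backplane@(-1, 1, 0) [-z clear] — {backplane, bezel, duct, module, pcb, shield, standoff}
8. retainer@(0, 2, 0) [-x clear] — {backplane, bezel, duct, module, pcb, retainer, shield, standoff}
9. connector@(0, 1, 1) [+y clear] — {backplane, bezel, connector, duct, module, pcb, retainer, shield, standoff}

Valid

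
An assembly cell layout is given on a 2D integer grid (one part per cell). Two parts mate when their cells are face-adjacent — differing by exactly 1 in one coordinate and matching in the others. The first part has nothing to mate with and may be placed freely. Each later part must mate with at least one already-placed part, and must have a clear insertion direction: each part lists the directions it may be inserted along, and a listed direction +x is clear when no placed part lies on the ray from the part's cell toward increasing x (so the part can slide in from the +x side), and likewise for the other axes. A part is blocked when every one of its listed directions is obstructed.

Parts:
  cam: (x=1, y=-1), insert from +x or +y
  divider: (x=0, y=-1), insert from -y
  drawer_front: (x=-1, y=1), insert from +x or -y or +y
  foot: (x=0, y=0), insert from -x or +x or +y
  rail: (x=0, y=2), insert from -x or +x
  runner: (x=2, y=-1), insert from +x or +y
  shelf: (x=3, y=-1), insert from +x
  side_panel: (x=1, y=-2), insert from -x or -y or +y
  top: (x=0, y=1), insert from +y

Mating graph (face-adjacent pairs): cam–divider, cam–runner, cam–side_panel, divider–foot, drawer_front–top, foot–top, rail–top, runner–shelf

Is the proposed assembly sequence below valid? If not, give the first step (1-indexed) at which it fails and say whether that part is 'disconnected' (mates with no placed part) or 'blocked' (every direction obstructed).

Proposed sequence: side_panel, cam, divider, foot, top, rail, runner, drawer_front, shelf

1. side_panel@(1, -2) [-x clear] — {side_panel}
2. cam@(1, -1) [+x clear] — {cam, side_panel}
3. divider@(0, -1) [-y clear] — {cam, divider, side_panel}
4. foot@(0, 0) [-x clear] — {cam, divider, foot, side_panel}
5. top@(0, 1) [+y clear] — {cam, divider, foot, side_panel, top}
6. rail@(0, 2) [-x clear] — {cam, divider, foot, rail, side_panel, top}
7. runner@(2, -1) [+x clear] — {cam, divider, foot, rail, runner, side_panel, top}
8. drawer_front@(-1, 1) [-y clear] — {cam, divider, drawer_front, foot, rail, runner, side_panel, top}
9. shelf@(3, -1) [+x clear] — {cam, divider, drawer_front, foot, rail, runner, shelf, side_panel, top}

Valid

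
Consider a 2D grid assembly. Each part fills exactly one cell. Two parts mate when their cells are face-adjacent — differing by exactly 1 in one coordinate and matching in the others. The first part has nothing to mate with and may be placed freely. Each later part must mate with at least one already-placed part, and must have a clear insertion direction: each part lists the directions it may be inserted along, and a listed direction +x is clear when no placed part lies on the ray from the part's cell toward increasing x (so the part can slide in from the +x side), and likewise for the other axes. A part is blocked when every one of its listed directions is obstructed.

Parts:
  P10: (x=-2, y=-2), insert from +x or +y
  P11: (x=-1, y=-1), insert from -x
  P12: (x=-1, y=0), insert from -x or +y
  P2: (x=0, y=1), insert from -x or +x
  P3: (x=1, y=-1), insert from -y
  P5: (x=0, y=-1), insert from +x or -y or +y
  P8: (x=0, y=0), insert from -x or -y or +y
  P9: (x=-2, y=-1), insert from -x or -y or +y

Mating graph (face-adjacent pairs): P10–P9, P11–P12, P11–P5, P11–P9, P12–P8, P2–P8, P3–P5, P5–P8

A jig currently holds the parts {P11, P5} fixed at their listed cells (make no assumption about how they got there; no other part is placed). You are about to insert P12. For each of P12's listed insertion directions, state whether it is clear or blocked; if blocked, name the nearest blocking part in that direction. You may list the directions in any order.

-x: ray from P12(-1, 0) has no placed part ⇒ clear
+y: ray from P12(-1, 0) has no placed part ⇒ clear

+y: clear; -x: clear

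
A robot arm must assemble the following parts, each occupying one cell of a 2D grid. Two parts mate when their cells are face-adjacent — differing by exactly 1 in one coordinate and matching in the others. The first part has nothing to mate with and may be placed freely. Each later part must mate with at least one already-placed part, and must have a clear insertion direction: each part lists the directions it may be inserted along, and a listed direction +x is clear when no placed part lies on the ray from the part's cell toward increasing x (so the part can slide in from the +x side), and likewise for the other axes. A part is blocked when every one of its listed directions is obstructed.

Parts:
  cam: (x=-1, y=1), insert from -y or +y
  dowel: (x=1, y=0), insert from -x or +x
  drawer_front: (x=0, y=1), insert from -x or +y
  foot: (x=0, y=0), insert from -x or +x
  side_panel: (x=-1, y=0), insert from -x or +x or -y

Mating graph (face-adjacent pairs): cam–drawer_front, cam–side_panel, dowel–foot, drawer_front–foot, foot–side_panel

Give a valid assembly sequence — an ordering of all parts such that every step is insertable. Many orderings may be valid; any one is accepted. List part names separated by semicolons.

1. drawer_front@(0, 1) [-x clear] — {drawer_front}
2. cam@(-1, 1) [-y clear] — {cam, drawer_front}
3. side_panel@(-1, 0) [-x clear] — {cam, drawer_front, side_panel}
4. foot@(0, 0) [+x clear] — {cam, drawer_front, foot, side_panel}
5. dowel@(1, 0) [+x clear] — {cam, dowel, drawer_front, foot, side_panel}

drawer_front; cam; side_panel; foot; dowel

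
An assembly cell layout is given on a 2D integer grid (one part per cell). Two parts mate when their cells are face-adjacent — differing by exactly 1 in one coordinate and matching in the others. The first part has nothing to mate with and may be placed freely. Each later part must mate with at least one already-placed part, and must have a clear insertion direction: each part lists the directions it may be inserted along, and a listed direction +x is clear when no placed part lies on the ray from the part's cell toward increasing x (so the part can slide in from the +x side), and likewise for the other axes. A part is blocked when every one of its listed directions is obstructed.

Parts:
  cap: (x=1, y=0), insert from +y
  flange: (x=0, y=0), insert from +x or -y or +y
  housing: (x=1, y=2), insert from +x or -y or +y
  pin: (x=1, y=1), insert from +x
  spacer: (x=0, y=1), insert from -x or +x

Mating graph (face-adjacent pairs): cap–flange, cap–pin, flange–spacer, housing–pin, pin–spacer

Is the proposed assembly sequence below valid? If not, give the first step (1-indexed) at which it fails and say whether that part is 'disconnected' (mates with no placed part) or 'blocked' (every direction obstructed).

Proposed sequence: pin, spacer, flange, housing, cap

Invalid at step 5 (blocked)

1. pin@(1, 1) [+x clear] — {pin}
2. spacer@(0, 1) [-x clear] — {pin, spacer}
3. flange@(0, 0) [+x clear] — {flange, pin, spacer}
4. housing@(1, 2) [+x clear] — {flange, housing, pin, spacer}
5. cap@(1, 0) — +y all obstructed ⇒ blocked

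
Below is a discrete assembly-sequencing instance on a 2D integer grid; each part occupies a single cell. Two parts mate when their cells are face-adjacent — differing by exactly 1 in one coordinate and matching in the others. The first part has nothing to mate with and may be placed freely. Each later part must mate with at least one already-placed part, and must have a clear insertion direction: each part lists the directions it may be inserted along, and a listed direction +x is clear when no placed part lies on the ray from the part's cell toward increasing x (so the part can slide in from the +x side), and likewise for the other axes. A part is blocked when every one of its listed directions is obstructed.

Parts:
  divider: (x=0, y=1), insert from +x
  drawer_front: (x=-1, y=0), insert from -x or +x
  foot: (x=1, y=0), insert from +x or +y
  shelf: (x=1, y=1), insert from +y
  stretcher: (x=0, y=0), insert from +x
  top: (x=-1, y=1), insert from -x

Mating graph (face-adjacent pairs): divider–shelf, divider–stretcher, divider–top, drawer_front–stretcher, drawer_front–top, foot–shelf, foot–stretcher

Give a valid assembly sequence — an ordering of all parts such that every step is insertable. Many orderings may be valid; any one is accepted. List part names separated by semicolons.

1. divider@(0, 1) [+x clear] — {divider}
2. shelf@(1, 1) [+y clear] — {divider, shelf}
3. stretcher@(0, 0) [+x clear] — {divider, shelf, stretcher}
4. drawer_front@(-1, 0) [-x clear] — {divider, drawer_front, shelf, stretcher}
5. top@(-1, 1) [-x clear] — {divider, drawer_front, shelf, stretcher, top}
6. foot@(1, 0) [+x clear] — {divider, drawer_front, foot, shelf, stretcher, top}

divider; shelf; stretcher; drawer_front; top; foot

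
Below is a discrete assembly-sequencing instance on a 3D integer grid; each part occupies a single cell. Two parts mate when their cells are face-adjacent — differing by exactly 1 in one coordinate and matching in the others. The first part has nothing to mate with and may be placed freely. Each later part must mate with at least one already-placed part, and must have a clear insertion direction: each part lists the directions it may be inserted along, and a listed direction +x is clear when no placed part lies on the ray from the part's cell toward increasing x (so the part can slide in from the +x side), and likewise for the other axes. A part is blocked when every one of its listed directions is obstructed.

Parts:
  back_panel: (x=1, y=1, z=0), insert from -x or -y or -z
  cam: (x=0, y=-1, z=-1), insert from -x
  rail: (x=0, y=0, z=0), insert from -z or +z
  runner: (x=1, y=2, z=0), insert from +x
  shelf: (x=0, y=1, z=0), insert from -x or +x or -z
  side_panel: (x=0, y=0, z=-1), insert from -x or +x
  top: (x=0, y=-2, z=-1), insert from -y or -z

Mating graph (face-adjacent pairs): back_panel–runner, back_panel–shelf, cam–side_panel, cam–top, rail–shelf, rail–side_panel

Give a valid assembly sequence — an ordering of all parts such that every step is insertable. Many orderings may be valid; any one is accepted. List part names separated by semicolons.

runner; back_panel; shelf; rail; side_panel; cam; top

1. runner@(1, 2, 0) [+x clear] — {runner}
2. back_panel@(1, 1, 0) [-x clear] — {back_panel, runner}
3. shelf@(0, 1, 0) [-x clear] — {back_panel, runner, shelf}
4. rail@(0, 0, 0) [-z clear] — {back_panel, rail, runner, shelf}
5. side_panel@(0, 0, -1) [-x clear] — {back_panel, rail, runner, shelf, side_panel}
6. cam@(0, -1, -1) [-x clear] — {back_panel, cam, rail, runner, shelf, side_panel}
7. top@(0, -2, -1) [-y clear] — {back_panel, cam, rail, runner, shelf, side_panel, top}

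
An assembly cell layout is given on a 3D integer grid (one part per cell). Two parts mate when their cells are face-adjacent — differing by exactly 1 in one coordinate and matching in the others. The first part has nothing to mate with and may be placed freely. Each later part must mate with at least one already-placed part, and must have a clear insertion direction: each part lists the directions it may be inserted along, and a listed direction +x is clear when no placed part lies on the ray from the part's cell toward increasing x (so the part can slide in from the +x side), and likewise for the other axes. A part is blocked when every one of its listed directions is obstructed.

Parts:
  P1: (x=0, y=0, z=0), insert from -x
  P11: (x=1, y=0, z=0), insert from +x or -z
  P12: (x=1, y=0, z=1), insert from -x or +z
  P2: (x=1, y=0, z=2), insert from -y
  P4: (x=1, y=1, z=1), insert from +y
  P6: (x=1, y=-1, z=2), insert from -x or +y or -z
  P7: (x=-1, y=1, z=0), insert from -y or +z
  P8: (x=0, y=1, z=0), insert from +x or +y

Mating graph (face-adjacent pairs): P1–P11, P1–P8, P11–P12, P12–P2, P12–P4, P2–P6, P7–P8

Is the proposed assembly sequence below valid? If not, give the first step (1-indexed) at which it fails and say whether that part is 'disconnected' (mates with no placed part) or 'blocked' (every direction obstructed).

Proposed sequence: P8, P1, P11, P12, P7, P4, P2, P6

Valid

1. P8@(0, 1, 0) [+x clear] — {P8}
2. P1@(0, 0, 0) [-x clear] — {P1, P8}
3. P11@(1, 0, 0) [+x clear] — {P1, P11, P8}
4. P12@(1, 0, 1) [-x clear] — {P1, P11, P12, P8}
5. P7@(-1, 1, 0) [-y clear] — {P1, P11, P12, P7, P8}
6. P4@(1, 1, 1) [+y clear] — {P1, P11, P12, P4, P7, P8}
7. P2@(1, 0, 2) [-y clear] — {P1, P11, P12, P2, P4, P7, P8}
8. P6@(1, -1, 2) [-x clear] — {P1, P11, P12, P2, P4, P6, P7, P8}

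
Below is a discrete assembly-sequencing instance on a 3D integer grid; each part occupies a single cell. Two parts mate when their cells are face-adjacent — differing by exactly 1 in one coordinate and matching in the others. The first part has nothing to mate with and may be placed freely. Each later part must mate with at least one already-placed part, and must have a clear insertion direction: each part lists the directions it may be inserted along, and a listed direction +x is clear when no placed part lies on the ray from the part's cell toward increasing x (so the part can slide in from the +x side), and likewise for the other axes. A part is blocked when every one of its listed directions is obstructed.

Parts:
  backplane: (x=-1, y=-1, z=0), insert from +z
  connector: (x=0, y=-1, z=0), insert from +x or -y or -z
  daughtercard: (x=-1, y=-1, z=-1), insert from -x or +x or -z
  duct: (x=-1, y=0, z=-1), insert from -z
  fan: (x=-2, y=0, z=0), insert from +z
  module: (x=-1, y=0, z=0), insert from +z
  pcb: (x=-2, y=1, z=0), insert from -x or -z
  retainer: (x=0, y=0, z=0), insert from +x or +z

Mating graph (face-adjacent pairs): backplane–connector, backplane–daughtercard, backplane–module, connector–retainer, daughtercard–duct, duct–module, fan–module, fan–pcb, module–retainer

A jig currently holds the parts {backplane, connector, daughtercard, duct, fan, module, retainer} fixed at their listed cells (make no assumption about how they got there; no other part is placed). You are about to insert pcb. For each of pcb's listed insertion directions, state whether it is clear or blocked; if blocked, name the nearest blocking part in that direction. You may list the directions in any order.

-x: ray from pcb(-2, 1, 0) has no placed part ⇒ clear
-z: ray from pcb(-2, 1, 0) has no placed part ⇒ clear

-x: clear; -z: clear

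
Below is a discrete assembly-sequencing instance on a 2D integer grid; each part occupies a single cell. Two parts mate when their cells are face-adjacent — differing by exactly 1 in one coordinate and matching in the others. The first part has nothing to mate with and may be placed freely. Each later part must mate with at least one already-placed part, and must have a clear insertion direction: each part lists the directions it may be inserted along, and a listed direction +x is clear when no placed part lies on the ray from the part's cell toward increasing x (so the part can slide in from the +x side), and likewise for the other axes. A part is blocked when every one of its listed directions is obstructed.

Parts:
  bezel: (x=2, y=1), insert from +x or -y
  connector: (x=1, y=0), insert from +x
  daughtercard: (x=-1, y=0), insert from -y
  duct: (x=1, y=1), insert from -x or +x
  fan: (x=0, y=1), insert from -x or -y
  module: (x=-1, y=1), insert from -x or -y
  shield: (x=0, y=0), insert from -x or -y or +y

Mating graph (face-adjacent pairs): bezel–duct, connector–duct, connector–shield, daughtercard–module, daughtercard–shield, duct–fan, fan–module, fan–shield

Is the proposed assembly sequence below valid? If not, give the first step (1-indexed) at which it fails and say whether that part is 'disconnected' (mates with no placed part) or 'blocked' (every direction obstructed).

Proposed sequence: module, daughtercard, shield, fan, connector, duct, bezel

Invalid at step 4 (blocked)

1. module@(-1, 1) [-x clear] — {module}
2. daughtercard@(-1, 0) [-y clear] — {daughtercard, module}
3. shield@(0, 0) [-y clear] — {daughtercard, module, shield}
4. fan@(0, 1) — -x/-y all obstructed ⇒ blocked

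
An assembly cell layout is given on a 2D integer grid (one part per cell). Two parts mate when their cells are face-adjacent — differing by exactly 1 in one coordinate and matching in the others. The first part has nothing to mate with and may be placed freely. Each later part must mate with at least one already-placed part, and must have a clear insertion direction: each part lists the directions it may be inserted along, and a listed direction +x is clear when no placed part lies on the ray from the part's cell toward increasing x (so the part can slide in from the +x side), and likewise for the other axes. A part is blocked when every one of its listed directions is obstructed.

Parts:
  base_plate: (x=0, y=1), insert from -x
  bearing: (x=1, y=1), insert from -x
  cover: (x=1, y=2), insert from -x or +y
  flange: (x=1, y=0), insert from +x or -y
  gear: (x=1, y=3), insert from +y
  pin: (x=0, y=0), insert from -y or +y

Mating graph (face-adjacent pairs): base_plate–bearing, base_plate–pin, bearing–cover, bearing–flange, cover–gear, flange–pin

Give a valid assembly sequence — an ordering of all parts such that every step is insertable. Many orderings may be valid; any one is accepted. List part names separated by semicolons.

1. pin@(0, 0) [-y clear] — {pin}
2. flange@(1, 0) [+x clear] — {flange, pin}
3. bearing@(1, 1) [-x clear] — {bearing, flange, pin}
4. cover@(1, 2) [-x clear] — {bearing, cover, flange, pin}
5. base_plate@(0, 1) [-x clear] — {base_plate, bearing, cover, flange, pin}
6. gear@(1, 3) [+y clear] — {base_plate, bearing, cover, flange, gear, pin}

pin; flange; bearing; cover; base_plate; gear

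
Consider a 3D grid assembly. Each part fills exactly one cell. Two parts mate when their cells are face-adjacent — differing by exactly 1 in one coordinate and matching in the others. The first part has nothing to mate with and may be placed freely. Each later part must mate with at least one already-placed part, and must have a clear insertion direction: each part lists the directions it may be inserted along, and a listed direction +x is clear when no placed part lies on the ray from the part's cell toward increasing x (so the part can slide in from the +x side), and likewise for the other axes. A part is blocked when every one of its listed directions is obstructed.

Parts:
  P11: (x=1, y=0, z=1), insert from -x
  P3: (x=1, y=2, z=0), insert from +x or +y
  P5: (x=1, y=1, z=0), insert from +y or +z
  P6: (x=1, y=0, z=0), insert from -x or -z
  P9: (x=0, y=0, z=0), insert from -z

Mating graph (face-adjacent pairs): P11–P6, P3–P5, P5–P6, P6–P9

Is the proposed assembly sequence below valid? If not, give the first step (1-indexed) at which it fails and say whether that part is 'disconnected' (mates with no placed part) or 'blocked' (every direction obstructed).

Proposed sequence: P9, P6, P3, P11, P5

Invalid at step 3 (disconnected)

1. P9@(0, 0, 0) [-z clear] — {P9}
2. P6@(1, 0, 0) [-z clear] — {P6, P9}
3. P3@(1, 2, 0) — no placed neighbour ⇒ disconnected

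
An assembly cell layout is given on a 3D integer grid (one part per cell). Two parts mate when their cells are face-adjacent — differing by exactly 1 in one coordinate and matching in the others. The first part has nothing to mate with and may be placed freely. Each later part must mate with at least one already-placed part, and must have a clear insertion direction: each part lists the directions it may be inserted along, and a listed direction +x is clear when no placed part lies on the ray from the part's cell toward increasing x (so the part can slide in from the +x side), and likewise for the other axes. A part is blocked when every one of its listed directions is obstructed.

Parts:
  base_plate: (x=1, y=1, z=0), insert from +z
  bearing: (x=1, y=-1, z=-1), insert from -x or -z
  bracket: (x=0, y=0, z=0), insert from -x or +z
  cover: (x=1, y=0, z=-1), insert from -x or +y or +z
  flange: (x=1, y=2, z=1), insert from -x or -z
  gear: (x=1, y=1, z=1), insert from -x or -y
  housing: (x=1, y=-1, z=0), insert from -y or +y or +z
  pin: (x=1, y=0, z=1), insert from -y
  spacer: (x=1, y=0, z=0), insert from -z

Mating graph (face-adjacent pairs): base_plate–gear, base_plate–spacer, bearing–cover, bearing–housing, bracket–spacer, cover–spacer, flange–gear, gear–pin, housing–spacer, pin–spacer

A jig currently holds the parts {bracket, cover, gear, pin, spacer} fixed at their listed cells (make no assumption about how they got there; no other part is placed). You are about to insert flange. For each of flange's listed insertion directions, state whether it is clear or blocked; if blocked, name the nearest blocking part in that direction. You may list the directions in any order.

-x: ray from flange(1, 2, 1) has no placed part ⇒ clear
-z: ray from flange(1, 2, 1) has no placed part ⇒ clear

-x: clear; -z: clear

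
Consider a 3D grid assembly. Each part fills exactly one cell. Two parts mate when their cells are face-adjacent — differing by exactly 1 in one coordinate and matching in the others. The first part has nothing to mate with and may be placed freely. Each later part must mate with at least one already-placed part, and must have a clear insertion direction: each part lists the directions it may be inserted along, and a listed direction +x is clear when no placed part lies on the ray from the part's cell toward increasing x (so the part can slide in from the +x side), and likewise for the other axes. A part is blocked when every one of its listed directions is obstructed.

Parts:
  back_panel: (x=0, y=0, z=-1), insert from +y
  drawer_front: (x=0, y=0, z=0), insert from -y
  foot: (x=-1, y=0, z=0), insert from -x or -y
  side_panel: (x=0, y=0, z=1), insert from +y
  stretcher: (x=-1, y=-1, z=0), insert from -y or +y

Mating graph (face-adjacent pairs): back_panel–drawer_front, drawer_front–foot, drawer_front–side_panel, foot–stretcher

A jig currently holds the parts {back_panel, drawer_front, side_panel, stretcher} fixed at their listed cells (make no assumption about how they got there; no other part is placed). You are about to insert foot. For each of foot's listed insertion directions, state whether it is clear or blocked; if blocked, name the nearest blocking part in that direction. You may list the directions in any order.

-x: clear; -y: blocked by stretcher

-x: ray from foot(-1, 0, 0) has no placed part ⇒ clear
-y: nearest on ray is stretcher@(-1, -1, 0) ⇒ blocked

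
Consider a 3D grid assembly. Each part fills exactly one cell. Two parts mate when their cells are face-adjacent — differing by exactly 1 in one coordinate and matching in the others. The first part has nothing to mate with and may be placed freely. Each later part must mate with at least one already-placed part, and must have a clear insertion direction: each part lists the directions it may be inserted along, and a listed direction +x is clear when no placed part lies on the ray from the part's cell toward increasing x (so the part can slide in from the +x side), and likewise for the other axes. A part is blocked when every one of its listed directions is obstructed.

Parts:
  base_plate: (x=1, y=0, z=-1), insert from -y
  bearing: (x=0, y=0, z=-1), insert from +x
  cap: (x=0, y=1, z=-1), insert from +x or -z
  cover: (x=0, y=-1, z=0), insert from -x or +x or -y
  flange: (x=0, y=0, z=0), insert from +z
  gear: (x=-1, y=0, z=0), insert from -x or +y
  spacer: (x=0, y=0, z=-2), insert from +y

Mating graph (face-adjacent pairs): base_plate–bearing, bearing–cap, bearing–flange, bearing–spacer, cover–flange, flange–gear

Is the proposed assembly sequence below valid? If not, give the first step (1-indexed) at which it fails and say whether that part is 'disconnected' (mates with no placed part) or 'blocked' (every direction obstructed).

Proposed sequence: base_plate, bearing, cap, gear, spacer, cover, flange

1. base_plate@(1, 0, -1) [-y clear] — {base_plate}
2. bearing@(0, 0, -1) — +x all obstructed ⇒ blocked

Invalid at step 2 (blocked)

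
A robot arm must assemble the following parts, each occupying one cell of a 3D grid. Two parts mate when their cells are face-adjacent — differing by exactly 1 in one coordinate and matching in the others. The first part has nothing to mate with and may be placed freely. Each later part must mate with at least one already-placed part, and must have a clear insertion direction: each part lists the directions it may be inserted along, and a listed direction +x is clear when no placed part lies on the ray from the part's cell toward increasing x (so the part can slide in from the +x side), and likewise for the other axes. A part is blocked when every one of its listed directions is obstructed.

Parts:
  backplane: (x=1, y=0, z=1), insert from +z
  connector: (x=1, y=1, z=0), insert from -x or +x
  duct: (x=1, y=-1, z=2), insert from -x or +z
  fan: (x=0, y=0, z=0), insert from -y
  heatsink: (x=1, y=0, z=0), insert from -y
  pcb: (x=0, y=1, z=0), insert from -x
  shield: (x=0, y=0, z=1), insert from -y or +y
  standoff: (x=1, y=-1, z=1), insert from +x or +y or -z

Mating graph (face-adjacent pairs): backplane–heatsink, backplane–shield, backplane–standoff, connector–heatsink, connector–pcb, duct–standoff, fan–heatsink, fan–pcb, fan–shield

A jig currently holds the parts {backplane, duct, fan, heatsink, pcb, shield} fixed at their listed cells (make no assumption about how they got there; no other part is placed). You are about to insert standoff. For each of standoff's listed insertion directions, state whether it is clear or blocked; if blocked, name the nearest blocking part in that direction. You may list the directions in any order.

+x: ray from standoff(1, -1, 1) has no placed part ⇒ clear
+y: nearest on ray is backplane@(1, 0, 1) ⇒ blocked
-z: ray from standoff(1, -1, 1) has no placed part ⇒ clear

+x: clear; +y: blocked by backplane; -z: clear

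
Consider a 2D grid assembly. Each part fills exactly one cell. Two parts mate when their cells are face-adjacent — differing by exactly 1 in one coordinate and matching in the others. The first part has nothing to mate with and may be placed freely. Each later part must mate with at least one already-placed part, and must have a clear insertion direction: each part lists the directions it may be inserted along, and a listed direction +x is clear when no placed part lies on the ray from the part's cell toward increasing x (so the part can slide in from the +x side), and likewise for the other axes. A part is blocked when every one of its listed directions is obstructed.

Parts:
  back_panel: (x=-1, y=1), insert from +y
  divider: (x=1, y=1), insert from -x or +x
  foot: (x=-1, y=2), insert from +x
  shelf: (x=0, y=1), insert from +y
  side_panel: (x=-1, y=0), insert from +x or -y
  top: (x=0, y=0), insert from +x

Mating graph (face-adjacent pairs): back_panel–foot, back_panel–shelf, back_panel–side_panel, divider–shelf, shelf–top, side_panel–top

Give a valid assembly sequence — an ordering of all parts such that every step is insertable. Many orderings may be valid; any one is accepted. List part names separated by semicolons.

1. divider@(1, 1) [-x clear] — {divider}
2. shelf@(0, 1) [+y clear] — {divider, shelf}
3. back_panel@(-1, 1) [+y clear] — {back_panel, divider, shelf}
4. side_panel@(-1, 0) [+x clear] — {back_panel, divider, shelf, side_panel}
5. top@(0, 0) [+x clear] — {back_panel, divider, shelf, side_panel, top}
6. foot@(-1, 2) [+x clear] — {back_panel, divider, foot, shelf, side_panel, top}

divider; shelf; back_panel; side_panel; top; foot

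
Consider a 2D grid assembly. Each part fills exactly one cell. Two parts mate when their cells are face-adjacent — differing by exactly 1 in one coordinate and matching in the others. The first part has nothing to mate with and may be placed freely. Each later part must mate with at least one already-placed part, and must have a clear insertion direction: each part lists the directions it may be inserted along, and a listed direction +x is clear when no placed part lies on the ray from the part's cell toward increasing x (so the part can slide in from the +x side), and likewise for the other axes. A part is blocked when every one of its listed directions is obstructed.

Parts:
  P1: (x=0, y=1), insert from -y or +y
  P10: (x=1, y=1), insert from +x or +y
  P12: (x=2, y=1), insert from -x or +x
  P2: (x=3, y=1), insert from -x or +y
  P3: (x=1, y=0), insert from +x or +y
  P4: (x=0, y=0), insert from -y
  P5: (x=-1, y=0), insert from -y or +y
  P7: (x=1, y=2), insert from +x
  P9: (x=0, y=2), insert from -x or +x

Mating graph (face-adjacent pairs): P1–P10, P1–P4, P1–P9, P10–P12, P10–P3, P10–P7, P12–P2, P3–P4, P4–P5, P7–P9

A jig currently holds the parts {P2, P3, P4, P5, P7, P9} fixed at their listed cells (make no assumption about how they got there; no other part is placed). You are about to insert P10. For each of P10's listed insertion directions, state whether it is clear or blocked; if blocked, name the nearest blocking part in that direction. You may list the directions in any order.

+x: blocked by P2; +y: blocked by P7

+x: nearest on ray is P2@(3, 1) ⇒ blocked
+y: nearest on ray is P7@(1, 2) ⇒ blocked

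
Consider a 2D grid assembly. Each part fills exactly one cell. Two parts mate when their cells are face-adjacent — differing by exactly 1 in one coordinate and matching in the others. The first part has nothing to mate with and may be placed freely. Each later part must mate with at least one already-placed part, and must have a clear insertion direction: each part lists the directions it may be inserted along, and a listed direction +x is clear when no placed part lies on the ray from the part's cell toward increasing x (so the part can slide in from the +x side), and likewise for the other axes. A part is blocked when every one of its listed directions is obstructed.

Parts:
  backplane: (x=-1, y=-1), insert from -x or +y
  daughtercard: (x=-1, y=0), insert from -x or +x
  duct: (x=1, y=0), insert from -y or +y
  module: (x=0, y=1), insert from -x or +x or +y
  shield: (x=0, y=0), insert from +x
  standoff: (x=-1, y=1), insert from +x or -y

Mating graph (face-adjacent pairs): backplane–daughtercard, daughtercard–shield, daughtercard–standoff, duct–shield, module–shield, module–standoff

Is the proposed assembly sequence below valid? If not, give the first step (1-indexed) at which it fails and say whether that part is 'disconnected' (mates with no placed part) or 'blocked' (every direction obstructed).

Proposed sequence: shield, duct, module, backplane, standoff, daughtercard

1. shield@(0, 0) [+x clear] — {shield}
2. duct@(1, 0) [-y clear] — {duct, shield}
3. module@(0, 1) [-x clear] — {duct, module, shield}
4. backplane@(-1, -1) — no placed neighbour ⇒ disconnected

Invalid at step 4 (disconnected)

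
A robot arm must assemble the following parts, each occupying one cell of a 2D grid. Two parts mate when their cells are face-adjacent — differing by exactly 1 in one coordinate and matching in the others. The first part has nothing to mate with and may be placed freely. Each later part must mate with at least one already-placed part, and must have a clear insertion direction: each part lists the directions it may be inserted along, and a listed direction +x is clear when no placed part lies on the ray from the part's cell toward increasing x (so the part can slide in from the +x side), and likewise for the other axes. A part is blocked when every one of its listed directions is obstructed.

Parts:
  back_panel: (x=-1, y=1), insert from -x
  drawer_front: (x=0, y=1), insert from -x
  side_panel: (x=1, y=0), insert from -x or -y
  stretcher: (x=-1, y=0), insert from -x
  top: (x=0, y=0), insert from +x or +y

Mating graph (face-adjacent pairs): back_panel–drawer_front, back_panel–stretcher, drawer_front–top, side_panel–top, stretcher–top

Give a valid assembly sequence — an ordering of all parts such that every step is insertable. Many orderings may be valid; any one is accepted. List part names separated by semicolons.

1. side_panel@(1, 0) [-x clear] — {side_panel}
2. top@(0, 0) [+y clear] — {side_panel, top}
3. stretcher@(-1, 0) [-x clear] — {side_panel, stretcher, top}
4. drawer_front@(0, 1) [-x clear] — {drawer_front, side_panel, stretcher, top}
5. back_panel@(-1, 1) [-x clear] — {back_panel, drawer_front, side_panel, stretcher, top}

side_panel; top; stretcher; drawer_front; back_panel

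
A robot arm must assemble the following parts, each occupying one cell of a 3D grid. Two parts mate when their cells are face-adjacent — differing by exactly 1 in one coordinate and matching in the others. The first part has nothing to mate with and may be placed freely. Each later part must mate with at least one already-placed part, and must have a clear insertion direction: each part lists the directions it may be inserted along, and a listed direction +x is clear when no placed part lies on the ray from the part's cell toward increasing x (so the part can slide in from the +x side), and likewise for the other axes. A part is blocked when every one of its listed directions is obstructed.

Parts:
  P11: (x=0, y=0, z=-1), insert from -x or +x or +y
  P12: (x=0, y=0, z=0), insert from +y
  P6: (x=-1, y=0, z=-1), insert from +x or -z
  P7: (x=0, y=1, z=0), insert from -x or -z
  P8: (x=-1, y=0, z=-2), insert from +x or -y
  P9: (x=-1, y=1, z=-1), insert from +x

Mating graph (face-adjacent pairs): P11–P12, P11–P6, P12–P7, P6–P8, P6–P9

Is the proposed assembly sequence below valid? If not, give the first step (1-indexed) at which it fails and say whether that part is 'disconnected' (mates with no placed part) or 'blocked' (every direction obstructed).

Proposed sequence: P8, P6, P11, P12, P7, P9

1. P8@(-1, 0, -2) [+x clear] — {P8}
2. P6@(-1, 0, -1) [+x clear] — {P6, P8}
3. P11@(0, 0, -1) [+x clear] — {P11, P6, P8}
4. P12@(0, 0, 0) [+y clear] — {P11, P12, P6, P8}
5. P7@(0, 1, 0) [-x clear] — {P11, P12, P6, P7, P8}
6. P9@(-1, 1, -1) [+x clear] — {P11, P12, P6, P7, P8, P9}

Valid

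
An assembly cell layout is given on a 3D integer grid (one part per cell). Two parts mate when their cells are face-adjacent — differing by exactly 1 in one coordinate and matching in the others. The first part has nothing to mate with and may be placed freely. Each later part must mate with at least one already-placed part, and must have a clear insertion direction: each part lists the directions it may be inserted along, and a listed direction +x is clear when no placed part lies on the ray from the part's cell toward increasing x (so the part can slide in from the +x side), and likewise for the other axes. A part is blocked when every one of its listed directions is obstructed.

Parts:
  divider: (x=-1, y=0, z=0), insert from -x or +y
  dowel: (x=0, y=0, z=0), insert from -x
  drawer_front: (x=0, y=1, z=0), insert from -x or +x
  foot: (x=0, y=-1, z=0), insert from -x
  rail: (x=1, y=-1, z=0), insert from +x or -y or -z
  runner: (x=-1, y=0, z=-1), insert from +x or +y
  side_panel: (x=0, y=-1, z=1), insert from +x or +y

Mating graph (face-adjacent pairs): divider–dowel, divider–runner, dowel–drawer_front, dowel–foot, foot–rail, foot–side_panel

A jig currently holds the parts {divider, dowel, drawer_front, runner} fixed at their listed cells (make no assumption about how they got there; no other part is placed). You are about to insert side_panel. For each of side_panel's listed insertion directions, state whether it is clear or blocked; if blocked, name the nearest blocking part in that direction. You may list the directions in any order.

+x: ray from side_panel(0, -1, 1) has no placed part ⇒ clear
+y: ray from side_panel(0, -1, 1) has no placed part ⇒ clear

+x: clear; +y: clear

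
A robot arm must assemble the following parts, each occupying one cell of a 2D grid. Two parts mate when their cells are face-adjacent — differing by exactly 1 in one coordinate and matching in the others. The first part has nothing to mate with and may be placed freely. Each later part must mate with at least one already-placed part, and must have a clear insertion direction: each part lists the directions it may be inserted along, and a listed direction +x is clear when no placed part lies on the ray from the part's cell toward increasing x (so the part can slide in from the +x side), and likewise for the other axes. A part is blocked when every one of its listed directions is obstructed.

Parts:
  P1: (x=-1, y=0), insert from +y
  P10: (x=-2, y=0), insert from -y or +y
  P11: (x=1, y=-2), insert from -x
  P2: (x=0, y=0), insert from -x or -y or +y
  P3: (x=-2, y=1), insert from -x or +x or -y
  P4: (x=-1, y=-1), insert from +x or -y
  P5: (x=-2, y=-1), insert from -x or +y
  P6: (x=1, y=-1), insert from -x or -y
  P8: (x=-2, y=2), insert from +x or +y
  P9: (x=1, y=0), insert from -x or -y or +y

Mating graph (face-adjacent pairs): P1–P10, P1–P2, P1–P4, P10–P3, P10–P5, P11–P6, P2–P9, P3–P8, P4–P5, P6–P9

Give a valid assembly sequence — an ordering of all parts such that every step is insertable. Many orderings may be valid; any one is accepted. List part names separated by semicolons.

1. P9@(1, 0) [-x clear] — {P9}
2. P6@(1, -1) [-x clear] — {P6, P9}
3. P2@(0, 0) [-x clear] — {P2, P6, P9}
4. P1@(-1, 0) [+y clear] — {P1, P2, P6, P9}
5. P4@(-1, -1) [-y clear] — {P1, P2, P4, P6, P9}
6. P5@(-2, -1) [-x clear] — {P1, P2, P4, P5, P6, P9}
7. P10@(-2, 0) [+y clear] — {P1, P10, P2, P4, P5, P6, P9}
8. P3@(-2, 1) [-x clear] — {P1, P10, P2, P3, P4, P5, P6, P9}
9. P8@(-2, 2) [+x clear] — {P1, P10, P2, P3, P4, P5, P6, P8, P9}
10. P11@(1, -2) [-x clear] — {P1, P10, P11, P2, P3, P4, P5, P6, P8, P9}

P9; P6; P2; P1; P4; P5; P10; P3; P8; P11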